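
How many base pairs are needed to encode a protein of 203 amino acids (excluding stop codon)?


Each amino acid = 1 codon = 3 bp
bp = 203 * 3 = 609 bp

609 bp


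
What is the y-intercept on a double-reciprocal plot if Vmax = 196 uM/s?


y-intercept = 1/Vmax
= 1/196
= 0.0051 s/uM

0.0051 s/uM


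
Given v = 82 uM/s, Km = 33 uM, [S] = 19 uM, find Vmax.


Vmax = v * (Km + [S]) / [S]
Vmax = 82 * (33 + 19) / 19
Vmax = 224.4211 uM/s

224.4211 uM/s


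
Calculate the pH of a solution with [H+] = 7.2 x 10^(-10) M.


pH = -log10([H+])
pH = -log10(7.2 x 10^(-10))
pH = 9.1427

9.1427


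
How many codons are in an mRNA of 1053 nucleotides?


codons = nucleotides / 3
codons = 1053 / 3 = 351

351


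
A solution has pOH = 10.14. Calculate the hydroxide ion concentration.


[OH-] = 10^(-pOH)
[OH-] = 10^(-10.14)
[OH-] = 7.244e-11 M

7.244e-11 M


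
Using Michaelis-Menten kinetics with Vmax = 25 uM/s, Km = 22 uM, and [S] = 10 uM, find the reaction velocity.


v = Vmax * [S] / (Km + [S])
v = 25 * 10 / (22 + 10)
v = 7.8125 uM/s

7.8125 uM/s


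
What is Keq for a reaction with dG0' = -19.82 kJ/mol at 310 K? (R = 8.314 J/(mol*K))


Keq = exp(-dG0 * 1000 / (R * T))
Keq = exp(-(-19.82) * 1000 / (8.314 * 310))
Keq = 2186.5912

2186.5912


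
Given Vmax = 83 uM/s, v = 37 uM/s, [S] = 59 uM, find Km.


Km = [S] * (Vmax - v) / v
Km = 59 * (83 - 37) / 37
Km = 73.3514 uM

73.3514 uM


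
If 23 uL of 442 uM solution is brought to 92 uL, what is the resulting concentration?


C2 = C1 * V1 / V2
C2 = 442 * 23 / 92
C2 = 110.5 uM

110.5 uM


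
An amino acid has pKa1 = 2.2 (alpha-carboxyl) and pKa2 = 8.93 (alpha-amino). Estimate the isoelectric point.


pI = (pKa1 + pKa2) / 2
pI = (2.2 + 8.93) / 2
pI = 5.565

5.565


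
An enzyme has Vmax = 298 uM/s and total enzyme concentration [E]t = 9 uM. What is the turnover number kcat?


kcat = Vmax / [E]t
kcat = 298 / 9
kcat = 33.1111 s^-1

33.1111 s^-1


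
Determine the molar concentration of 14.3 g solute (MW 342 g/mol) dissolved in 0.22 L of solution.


C = (mass / MW) / volume
C = (14.3 / 342) / 0.22
C = 0.1901 M

0.1901 M


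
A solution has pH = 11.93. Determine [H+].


[H+] = 10^(-pH)
[H+] = 10^(-11.93)
[H+] = 1.175e-12 M

1.175e-12 M


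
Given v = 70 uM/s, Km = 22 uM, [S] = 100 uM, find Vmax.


Vmax = v * (Km + [S]) / [S]
Vmax = 70 * (22 + 100) / 100
Vmax = 85.4 uM/s

85.4 uM/s


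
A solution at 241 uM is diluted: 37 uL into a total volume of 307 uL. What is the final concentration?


C2 = C1 * V1 / V2
C2 = 241 * 37 / 307
C2 = 29.0456 uM

29.0456 uM


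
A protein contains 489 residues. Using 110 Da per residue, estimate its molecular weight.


MW = n_residues * 110 Da
MW = 489 * 110
MW = 53790 Da

53790 Da


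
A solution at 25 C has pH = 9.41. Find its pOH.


pOH = 14 - pH
pOH = 14 - 9.41
pOH = 4.59

4.59


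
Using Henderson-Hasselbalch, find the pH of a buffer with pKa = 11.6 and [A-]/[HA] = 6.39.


pH = pKa + log10([A-]/[HA])
pH = 11.6 + log10(6.39)
pH = 12.4055

12.4055


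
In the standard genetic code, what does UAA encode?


Standard genetic code lookup.
Codon UAA -> Stop

Stop


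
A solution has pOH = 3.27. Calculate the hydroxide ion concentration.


[OH-] = 10^(-pOH)
[OH-] = 10^(-3.27)
[OH-] = 5.370e-04 M

5.370e-04 M


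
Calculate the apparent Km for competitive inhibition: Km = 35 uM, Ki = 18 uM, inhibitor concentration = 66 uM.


Km_app = Km * (1 + [I]/Ki)
Km_app = 35 * (1 + 66/18)
Km_app = 163.3333 uM

163.3333 uM


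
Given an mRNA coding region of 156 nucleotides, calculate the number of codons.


codons = nucleotides / 3
codons = 156 / 3 = 52

52


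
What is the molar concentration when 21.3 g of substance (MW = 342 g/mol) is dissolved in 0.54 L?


C = (mass / MW) / volume
C = (21.3 / 342) / 0.54
C = 0.1153 M

0.1153 M


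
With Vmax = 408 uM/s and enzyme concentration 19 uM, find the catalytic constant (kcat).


kcat = Vmax / [E]t
kcat = 408 / 19
kcat = 21.4737 s^-1

21.4737 s^-1


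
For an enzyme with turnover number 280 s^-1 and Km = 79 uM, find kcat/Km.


Catalytic efficiency = kcat / Km
= 280 / 79
= 3.5443 uM^-1*s^-1

3.5443 uM^-1*s^-1


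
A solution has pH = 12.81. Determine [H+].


[H+] = 10^(-pH)
[H+] = 10^(-12.81)
[H+] = 1.549e-13 M

1.549e-13 M


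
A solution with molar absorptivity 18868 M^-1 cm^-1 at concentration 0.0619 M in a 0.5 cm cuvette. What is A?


A = epsilon * c * l
A = 18868 * 0.0619 * 0.5
A = 583.9646

583.9646


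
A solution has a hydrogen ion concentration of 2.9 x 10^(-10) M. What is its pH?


pH = -log10([H+])
pH = -log10(2.9 x 10^(-10))
pH = 9.5376

9.5376


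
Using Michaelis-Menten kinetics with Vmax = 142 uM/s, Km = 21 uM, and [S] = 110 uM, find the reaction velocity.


v = Vmax * [S] / (Km + [S])
v = 142 * 110 / (21 + 110)
v = 119.2366 uM/s

119.2366 uM/s


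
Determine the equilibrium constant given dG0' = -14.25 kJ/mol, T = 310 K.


Keq = exp(-dG0 * 1000 / (R * T))
Keq = exp(-(-14.25) * 1000 / (8.314 * 310))
Keq = 251.8809

251.8809


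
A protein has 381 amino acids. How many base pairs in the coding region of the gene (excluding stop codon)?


Each amino acid = 1 codon = 3 bp
bp = 381 * 3 = 1143 bp

1143 bp


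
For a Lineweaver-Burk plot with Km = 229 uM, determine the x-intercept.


x-intercept = -1/Km
= -1/229
= -0.0044 1/uM

-0.0044 1/uM


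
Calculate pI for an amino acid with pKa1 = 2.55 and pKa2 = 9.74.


pI = (pKa1 + pKa2) / 2
pI = (2.55 + 9.74) / 2
pI = 6.145

6.145


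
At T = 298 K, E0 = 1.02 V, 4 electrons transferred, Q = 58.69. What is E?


E = E0 - (RT/nF) * ln(Q)
E = 1.02 - (8.314 * 298 / (4 * 96485)) * ln(58.69)
E = 0.9939 V

0.9939 V


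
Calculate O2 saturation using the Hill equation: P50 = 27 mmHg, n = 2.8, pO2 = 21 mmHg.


Y = pO2^n / (P50^n + pO2^n)
Y = 21^2.8 / (27^2.8 + 21^2.8)
Y = 33.1%

33.1%


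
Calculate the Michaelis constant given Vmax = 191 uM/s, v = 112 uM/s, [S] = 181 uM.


Km = [S] * (Vmax - v) / v
Km = 181 * (191 - 112) / 112
Km = 127.6696 uM

127.6696 uM


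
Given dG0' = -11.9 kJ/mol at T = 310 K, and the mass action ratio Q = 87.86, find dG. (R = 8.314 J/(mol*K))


dG = dG0' + RT * ln(Q) / 1000
dG = -11.9 + 8.314 * 310 * ln(87.86) / 1000
dG = -0.3645 kJ/mol

-0.3645 kJ/mol


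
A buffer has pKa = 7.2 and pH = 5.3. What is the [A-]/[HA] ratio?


[A-]/[HA] = 10^(pH - pKa)
= 10^(5.3 - 7.2)
= 0.0126

0.0126


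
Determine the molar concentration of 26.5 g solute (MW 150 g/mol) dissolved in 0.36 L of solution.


C = (mass / MW) / volume
C = (26.5 / 150) / 0.36
C = 0.4907 M

0.4907 M


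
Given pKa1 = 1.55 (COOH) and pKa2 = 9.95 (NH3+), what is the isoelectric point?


pI = (pKa1 + pKa2) / 2
pI = (1.55 + 9.95) / 2
pI = 5.75

5.75


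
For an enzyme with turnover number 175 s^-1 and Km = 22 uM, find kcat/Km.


Catalytic efficiency = kcat / Km
= 175 / 22
= 7.9545 uM^-1*s^-1

7.9545 uM^-1*s^-1


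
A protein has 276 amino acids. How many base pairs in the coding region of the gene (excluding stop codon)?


Each amino acid = 1 codon = 3 bp
bp = 276 * 3 = 828 bp

828 bp


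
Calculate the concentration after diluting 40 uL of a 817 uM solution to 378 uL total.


C2 = C1 * V1 / V2
C2 = 817 * 40 / 378
C2 = 86.455 uM

86.455 uM


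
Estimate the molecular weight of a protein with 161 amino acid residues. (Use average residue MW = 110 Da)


MW = n_residues * 110 Da
MW = 161 * 110
MW = 17710 Da

17710 Da


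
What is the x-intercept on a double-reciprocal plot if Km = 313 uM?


x-intercept = -1/Km
= -1/313
= -0.0032 1/uM

-0.0032 1/uM


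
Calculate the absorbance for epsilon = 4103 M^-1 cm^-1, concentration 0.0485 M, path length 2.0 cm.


A = epsilon * c * l
A = 4103 * 0.0485 * 2.0
A = 397.991

397.991


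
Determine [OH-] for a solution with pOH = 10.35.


[OH-] = 10^(-pOH)
[OH-] = 10^(-10.35)
[OH-] = 4.467e-11 M

4.467e-11 M


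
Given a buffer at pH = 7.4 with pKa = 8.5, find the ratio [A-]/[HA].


[A-]/[HA] = 10^(pH - pKa)
= 10^(7.4 - 8.5)
= 0.0794

0.0794


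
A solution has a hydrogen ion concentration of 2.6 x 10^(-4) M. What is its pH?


pH = -log10([H+])
pH = -log10(2.6 x 10^(-4))
pH = 3.585

3.585


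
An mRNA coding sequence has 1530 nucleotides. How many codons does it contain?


codons = nucleotides / 3
codons = 1530 / 3 = 510

510


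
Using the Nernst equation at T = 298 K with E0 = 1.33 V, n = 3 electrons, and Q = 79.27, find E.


E = E0 - (RT/nF) * ln(Q)
E = 1.33 - (8.314 * 298 / (3 * 96485)) * ln(79.27)
E = 1.2926 V

1.2926 V


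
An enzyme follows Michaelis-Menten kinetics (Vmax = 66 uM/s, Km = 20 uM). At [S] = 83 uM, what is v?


v = Vmax * [S] / (Km + [S])
v = 66 * 83 / (20 + 83)
v = 53.1845 uM/s

53.1845 uM/s


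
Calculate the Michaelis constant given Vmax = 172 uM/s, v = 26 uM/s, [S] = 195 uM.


Km = [S] * (Vmax - v) / v
Km = 195 * (172 - 26) / 26
Km = 1095.0 uM

1095.0 uM


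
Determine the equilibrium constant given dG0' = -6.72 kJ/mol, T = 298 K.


Keq = exp(-dG0 * 1000 / (R * T))
Keq = exp(-(-6.72) * 1000 / (8.314 * 298))
Keq = 15.0644

15.0644


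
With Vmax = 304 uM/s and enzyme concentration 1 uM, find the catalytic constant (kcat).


kcat = Vmax / [E]t
kcat = 304 / 1
kcat = 304.0 s^-1

304.0 s^-1


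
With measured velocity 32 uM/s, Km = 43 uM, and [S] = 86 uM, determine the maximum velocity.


Vmax = v * (Km + [S]) / [S]
Vmax = 32 * (43 + 86) / 86
Vmax = 48.0 uM/s

48.0 uM/s


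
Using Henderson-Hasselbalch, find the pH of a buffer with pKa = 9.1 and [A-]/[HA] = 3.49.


pH = pKa + log10([A-]/[HA])
pH = 9.1 + log10(3.49)
pH = 9.6428

9.6428


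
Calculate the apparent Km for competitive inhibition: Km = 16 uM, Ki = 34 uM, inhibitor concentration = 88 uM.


Km_app = Km * (1 + [I]/Ki)
Km_app = 16 * (1 + 88/34)
Km_app = 57.4118 uM

57.4118 uM


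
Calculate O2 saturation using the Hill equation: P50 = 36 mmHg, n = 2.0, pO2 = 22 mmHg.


Y = pO2^n / (P50^n + pO2^n)
Y = 22^2.0 / (36^2.0 + 22^2.0)
Y = 27.19%

27.19%


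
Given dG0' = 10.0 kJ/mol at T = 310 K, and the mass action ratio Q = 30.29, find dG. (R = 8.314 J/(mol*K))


dG = dG0' + RT * ln(Q) / 1000
dG = 10.0 + 8.314 * 310 * ln(30.29) / 1000
dG = 18.7908 kJ/mol

18.7908 kJ/mol


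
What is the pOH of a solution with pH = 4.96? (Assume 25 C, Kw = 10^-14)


pOH = 14 - pH
pOH = 14 - 4.96
pOH = 9.04

9.04


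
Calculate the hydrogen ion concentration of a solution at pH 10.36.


[H+] = 10^(-pH)
[H+] = 10^(-10.36)
[H+] = 4.365e-11 M

4.365e-11 M


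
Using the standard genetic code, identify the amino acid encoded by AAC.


Standard genetic code lookup.
Codon AAC -> Asn

Asn


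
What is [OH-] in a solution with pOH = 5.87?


[OH-] = 10^(-pOH)
[OH-] = 10^(-5.87)
[OH-] = 1.349e-06 M

1.349e-06 M


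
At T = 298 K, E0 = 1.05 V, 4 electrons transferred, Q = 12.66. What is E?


E = E0 - (RT/nF) * ln(Q)
E = 1.05 - (8.314 * 298 / (4 * 96485)) * ln(12.66)
E = 1.0337 V

1.0337 V


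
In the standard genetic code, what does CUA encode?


Standard genetic code lookup.
Codon CUA -> Leu

Leu


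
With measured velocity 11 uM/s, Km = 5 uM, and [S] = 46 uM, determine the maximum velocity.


Vmax = v * (Km + [S]) / [S]
Vmax = 11 * (5 + 46) / 46
Vmax = 12.1957 uM/s

12.1957 uM/s


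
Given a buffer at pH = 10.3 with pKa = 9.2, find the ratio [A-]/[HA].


[A-]/[HA] = 10^(pH - pKa)
= 10^(10.3 - 9.2)
= 12.5893

12.5893


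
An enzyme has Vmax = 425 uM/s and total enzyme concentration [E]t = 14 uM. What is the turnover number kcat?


kcat = Vmax / [E]t
kcat = 425 / 14
kcat = 30.3571 s^-1

30.3571 s^-1


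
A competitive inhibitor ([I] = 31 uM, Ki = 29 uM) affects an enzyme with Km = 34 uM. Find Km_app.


Km_app = Km * (1 + [I]/Ki)
Km_app = 34 * (1 + 31/29)
Km_app = 70.3448 uM

70.3448 uM


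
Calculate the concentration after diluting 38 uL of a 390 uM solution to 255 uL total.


C2 = C1 * V1 / V2
C2 = 390 * 38 / 255
C2 = 58.1176 uM

58.1176 uM


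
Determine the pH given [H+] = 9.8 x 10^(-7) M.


pH = -log10([H+])
pH = -log10(9.8 x 10^(-7))
pH = 6.0088

6.0088


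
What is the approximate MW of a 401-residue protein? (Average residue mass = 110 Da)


MW = n_residues * 110 Da
MW = 401 * 110
MW = 44110 Da

44110 Da


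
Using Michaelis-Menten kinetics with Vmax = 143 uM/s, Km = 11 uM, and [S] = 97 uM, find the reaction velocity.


v = Vmax * [S] / (Km + [S])
v = 143 * 97 / (11 + 97)
v = 128.4352 uM/s

128.4352 uM/s


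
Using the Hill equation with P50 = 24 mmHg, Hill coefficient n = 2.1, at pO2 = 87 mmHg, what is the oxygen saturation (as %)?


Y = pO2^n / (P50^n + pO2^n)
Y = 87^2.1 / (24^2.1 + 87^2.1)
Y = 93.73%

93.73%


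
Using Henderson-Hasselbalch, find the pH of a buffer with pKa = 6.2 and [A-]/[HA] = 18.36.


pH = pKa + log10([A-]/[HA])
pH = 6.2 + log10(18.36)
pH = 7.4639

7.4639


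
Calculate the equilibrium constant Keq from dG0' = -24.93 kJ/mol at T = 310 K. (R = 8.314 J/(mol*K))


Keq = exp(-dG0 * 1000 / (R * T))
Keq = exp(-(-24.93) * 1000 / (8.314 * 310))
Keq = 15879.1688

15879.1688


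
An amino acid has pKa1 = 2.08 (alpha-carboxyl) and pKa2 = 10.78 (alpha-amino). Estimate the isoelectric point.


pI = (pKa1 + pKa2) / 2
pI = (2.08 + 10.78) / 2
pI = 6.43

6.43


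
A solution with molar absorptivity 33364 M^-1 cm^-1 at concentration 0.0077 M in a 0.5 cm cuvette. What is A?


A = epsilon * c * l
A = 33364 * 0.0077 * 0.5
A = 128.4514

128.4514


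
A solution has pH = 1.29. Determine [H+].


[H+] = 10^(-pH)
[H+] = 10^(-1.29)
[H+] = 0.0513 M

0.0513 M


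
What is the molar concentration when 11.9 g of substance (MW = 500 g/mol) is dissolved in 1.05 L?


C = (mass / MW) / volume
C = (11.9 / 500) / 1.05
C = 0.0227 M

0.0227 M


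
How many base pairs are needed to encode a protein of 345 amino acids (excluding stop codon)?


Each amino acid = 1 codon = 3 bp
bp = 345 * 3 = 1035 bp

1035 bp


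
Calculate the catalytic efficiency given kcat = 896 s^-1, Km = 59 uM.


Catalytic efficiency = kcat / Km
= 896 / 59
= 15.1864 uM^-1*s^-1

15.1864 uM^-1*s^-1


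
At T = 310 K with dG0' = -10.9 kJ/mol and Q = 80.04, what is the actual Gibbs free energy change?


dG = dG0' + RT * ln(Q) / 1000
dG = -10.9 + 8.314 * 310 * ln(80.04) / 1000
dG = 0.3953 kJ/mol

0.3953 kJ/mol


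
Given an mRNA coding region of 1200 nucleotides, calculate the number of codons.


codons = nucleotides / 3
codons = 1200 / 3 = 400

400


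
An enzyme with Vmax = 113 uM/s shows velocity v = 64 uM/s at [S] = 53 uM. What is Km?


Km = [S] * (Vmax - v) / v
Km = 53 * (113 - 64) / 64
Km = 40.5781 uM

40.5781 uM


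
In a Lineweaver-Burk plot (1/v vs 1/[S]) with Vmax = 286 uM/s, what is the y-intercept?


y-intercept = 1/Vmax
= 1/286
= 0.0035 s/uM

0.0035 s/uM


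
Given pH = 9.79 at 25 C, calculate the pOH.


pOH = 14 - pH
pOH = 14 - 9.79
pOH = 4.21

4.21


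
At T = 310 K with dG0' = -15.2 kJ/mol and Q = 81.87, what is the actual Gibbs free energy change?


dG = dG0' + RT * ln(Q) / 1000
dG = -15.2 + 8.314 * 310 * ln(81.87) / 1000
dG = -3.8465 kJ/mol

-3.8465 kJ/mol


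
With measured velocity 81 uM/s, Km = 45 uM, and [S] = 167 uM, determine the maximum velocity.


Vmax = v * (Km + [S]) / [S]
Vmax = 81 * (45 + 167) / 167
Vmax = 102.8263 uM/s

102.8263 uM/s


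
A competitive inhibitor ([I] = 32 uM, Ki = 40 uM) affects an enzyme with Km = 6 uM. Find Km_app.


Km_app = Km * (1 + [I]/Ki)
Km_app = 6 * (1 + 32/40)
Km_app = 10.8 uM

10.8 uM


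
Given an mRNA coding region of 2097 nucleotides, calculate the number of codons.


codons = nucleotides / 3
codons = 2097 / 3 = 699

699


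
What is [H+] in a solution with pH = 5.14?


[H+] = 10^(-pH)
[H+] = 10^(-5.14)
[H+] = 7.244e-06 M

7.244e-06 M


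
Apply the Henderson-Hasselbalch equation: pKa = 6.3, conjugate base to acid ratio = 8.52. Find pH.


pH = pKa + log10([A-]/[HA])
pH = 6.3 + log10(8.52)
pH = 7.2304

7.2304


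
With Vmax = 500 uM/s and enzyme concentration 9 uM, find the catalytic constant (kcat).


kcat = Vmax / [E]t
kcat = 500 / 9
kcat = 55.5556 s^-1

55.5556 s^-1


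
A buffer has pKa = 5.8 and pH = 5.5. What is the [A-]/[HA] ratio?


[A-]/[HA] = 10^(pH - pKa)
= 10^(5.5 - 5.8)
= 0.5012

0.5012


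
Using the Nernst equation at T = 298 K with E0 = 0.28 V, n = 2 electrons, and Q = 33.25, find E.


E = E0 - (RT/nF) * ln(Q)
E = 0.28 - (8.314 * 298 / (2 * 96485)) * ln(33.25)
E = 0.235 V

0.235 V


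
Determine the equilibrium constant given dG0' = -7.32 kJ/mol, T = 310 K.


Keq = exp(-dG0 * 1000 / (R * T))
Keq = exp(-(-7.32) * 1000 / (8.314 * 310))
Keq = 17.1181

17.1181


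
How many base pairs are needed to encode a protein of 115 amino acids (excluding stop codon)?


Each amino acid = 1 codon = 3 bp
bp = 115 * 3 = 345 bp

345 bp


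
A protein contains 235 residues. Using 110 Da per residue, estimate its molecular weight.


MW = n_residues * 110 Da
MW = 235 * 110
MW = 25850 Da

25850 Da


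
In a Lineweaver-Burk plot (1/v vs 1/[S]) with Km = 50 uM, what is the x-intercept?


x-intercept = -1/Km
= -1/50
= -0.02 1/uM

-0.02 1/uM


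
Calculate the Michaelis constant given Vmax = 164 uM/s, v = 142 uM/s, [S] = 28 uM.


Km = [S] * (Vmax - v) / v
Km = 28 * (164 - 142) / 142
Km = 4.338 uM

4.338 uM


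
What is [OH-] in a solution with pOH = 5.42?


[OH-] = 10^(-pOH)
[OH-] = 10^(-5.42)
[OH-] = 3.802e-06 M

3.802e-06 M


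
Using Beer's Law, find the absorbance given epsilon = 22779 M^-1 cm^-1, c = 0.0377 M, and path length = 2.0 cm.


A = epsilon * c * l
A = 22779 * 0.0377 * 2.0
A = 1717.5366

1717.5366


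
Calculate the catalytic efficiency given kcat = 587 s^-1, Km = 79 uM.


Catalytic efficiency = kcat / Km
= 587 / 79
= 7.4304 uM^-1*s^-1

7.4304 uM^-1*s^-1


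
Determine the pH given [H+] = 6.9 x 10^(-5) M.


pH = -log10([H+])
pH = -log10(6.9 x 10^(-5))
pH = 4.1612

4.1612


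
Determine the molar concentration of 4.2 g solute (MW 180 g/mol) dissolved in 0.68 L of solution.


C = (mass / MW) / volume
C = (4.2 / 180) / 0.68
C = 0.0343 M

0.0343 M


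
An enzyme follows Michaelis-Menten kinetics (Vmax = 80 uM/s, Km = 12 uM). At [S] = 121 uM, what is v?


v = Vmax * [S] / (Km + [S])
v = 80 * 121 / (12 + 121)
v = 72.782 uM/s

72.782 uM/s


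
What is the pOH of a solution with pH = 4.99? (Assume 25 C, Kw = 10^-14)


pOH = 14 - pH
pOH = 14 - 4.99
pOH = 9.01

9.01


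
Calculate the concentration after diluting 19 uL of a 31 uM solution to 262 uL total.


C2 = C1 * V1 / V2
C2 = 31 * 19 / 262
C2 = 2.2481 uM

2.2481 uM


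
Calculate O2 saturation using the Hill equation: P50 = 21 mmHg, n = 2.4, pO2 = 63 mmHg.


Y = pO2^n / (P50^n + pO2^n)
Y = 63^2.4 / (21^2.4 + 63^2.4)
Y = 93.32%

93.32%


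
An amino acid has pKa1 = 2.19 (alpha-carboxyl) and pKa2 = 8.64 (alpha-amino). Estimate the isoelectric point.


pI = (pKa1 + pKa2) / 2
pI = (2.19 + 8.64) / 2
pI = 5.415

5.415


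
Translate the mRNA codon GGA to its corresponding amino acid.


Standard genetic code lookup.
Codon GGA -> Gly

Gly


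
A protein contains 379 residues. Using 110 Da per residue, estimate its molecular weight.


MW = n_residues * 110 Da
MW = 379 * 110
MW = 41690 Da

41690 Da


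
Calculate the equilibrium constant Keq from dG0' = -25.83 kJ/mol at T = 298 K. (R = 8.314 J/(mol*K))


Keq = exp(-dG0 * 1000 / (R * T))
Keq = exp(-(-25.83) * 1000 / (8.314 * 298))
Keq = 33709.3158

33709.3158


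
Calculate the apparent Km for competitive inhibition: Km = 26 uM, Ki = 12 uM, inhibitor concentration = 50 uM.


Km_app = Km * (1 + [I]/Ki)
Km_app = 26 * (1 + 50/12)
Km_app = 134.3333 uM

134.3333 uM


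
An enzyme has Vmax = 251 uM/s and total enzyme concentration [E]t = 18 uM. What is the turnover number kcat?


kcat = Vmax / [E]t
kcat = 251 / 18
kcat = 13.9444 s^-1

13.9444 s^-1


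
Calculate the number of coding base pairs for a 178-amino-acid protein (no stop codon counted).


Each amino acid = 1 codon = 3 bp
bp = 178 * 3 = 534 bp

534 bp


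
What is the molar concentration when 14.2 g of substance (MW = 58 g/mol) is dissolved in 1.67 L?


C = (mass / MW) / volume
C = (14.2 / 58) / 1.67
C = 0.1466 M

0.1466 M


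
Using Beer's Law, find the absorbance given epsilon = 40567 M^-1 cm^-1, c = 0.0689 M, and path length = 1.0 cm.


A = epsilon * c * l
A = 40567 * 0.0689 * 1.0
A = 2795.0663

2795.0663


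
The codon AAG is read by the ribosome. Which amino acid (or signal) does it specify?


Standard genetic code lookup.
Codon AAG -> Lys

Lys


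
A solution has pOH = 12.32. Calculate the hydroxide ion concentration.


[OH-] = 10^(-pOH)
[OH-] = 10^(-12.32)
[OH-] = 4.786e-13 M

4.786e-13 M


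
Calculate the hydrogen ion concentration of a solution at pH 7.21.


[H+] = 10^(-pH)
[H+] = 10^(-7.21)
[H+] = 6.166e-08 M

6.166e-08 M


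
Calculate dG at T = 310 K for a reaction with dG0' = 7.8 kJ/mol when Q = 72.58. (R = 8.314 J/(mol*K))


dG = dG0' + RT * ln(Q) / 1000
dG = 7.8 + 8.314 * 310 * ln(72.58) / 1000
dG = 18.8431 kJ/mol

18.8431 kJ/mol


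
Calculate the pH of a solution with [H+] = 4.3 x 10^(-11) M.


pH = -log10([H+])
pH = -log10(4.3 x 10^(-11))
pH = 10.3665

10.3665


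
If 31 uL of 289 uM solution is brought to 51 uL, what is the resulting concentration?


C2 = C1 * V1 / V2
C2 = 289 * 31 / 51
C2 = 175.6667 uM

175.6667 uM


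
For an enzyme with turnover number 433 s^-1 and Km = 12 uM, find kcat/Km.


Catalytic efficiency = kcat / Km
= 433 / 12
= 36.0833 uM^-1*s^-1

36.0833 uM^-1*s^-1


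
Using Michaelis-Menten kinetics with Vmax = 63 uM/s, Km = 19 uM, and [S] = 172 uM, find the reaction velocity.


v = Vmax * [S] / (Km + [S])
v = 63 * 172 / (19 + 172)
v = 56.733 uM/s

56.733 uM/s


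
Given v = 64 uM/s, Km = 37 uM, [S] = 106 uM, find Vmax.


Vmax = v * (Km + [S]) / [S]
Vmax = 64 * (37 + 106) / 106
Vmax = 86.3396 uM/s

86.3396 uM/s


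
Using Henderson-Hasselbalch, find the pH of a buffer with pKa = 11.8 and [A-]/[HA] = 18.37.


pH = pKa + log10([A-]/[HA])
pH = 11.8 + log10(18.37)
pH = 13.0641

13.0641


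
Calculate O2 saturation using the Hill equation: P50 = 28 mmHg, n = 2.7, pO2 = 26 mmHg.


Y = pO2^n / (P50^n + pO2^n)
Y = 26^2.7 / (28^2.7 + 26^2.7)
Y = 45.01%

45.01%


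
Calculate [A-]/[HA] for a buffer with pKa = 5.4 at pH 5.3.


[A-]/[HA] = 10^(pH - pKa)
= 10^(5.3 - 5.4)
= 0.7943

0.7943


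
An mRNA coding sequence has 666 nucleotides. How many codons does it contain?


codons = nucleotides / 3
codons = 666 / 3 = 222

222


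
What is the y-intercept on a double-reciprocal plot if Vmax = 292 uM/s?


y-intercept = 1/Vmax
= 1/292
= 0.0034 s/uM

0.0034 s/uM


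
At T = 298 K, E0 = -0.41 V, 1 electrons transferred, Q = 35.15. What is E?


E = E0 - (RT/nF) * ln(Q)
E = -0.41 - (8.314 * 298 / (1 * 96485)) * ln(35.15)
E = -0.5014 V

-0.5014 V


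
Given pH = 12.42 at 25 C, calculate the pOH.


pOH = 14 - pH
pOH = 14 - 12.42
pOH = 1.58

1.58


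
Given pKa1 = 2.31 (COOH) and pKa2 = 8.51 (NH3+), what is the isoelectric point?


pI = (pKa1 + pKa2) / 2
pI = (2.31 + 8.51) / 2
pI = 5.41

5.41


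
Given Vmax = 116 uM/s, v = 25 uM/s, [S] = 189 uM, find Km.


Km = [S] * (Vmax - v) / v
Km = 189 * (116 - 25) / 25
Km = 687.96 uM

687.96 uM


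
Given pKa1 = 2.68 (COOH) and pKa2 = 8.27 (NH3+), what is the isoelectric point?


pI = (pKa1 + pKa2) / 2
pI = (2.68 + 8.27) / 2
pI = 5.475

5.475


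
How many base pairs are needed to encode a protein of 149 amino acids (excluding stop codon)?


Each amino acid = 1 codon = 3 bp
bp = 149 * 3 = 447 bp

447 bp


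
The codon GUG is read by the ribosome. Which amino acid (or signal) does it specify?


Standard genetic code lookup.
Codon GUG -> Val

Val


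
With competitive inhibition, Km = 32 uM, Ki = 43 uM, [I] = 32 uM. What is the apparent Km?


Km_app = Km * (1 + [I]/Ki)
Km_app = 32 * (1 + 32/43)
Km_app = 55.814 uM

55.814 uM


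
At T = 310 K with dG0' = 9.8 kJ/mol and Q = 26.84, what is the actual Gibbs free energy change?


dG = dG0' + RT * ln(Q) / 1000
dG = 9.8 + 8.314 * 310 * ln(26.84) / 1000
dG = 18.2792 kJ/mol

18.2792 kJ/mol


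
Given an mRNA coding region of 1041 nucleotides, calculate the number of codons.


codons = nucleotides / 3
codons = 1041 / 3 = 347

347


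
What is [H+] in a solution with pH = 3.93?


[H+] = 10^(-pH)
[H+] = 10^(-3.93)
[H+] = 1.175e-04 M

1.175e-04 M


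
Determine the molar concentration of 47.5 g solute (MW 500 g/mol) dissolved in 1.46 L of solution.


C = (mass / MW) / volume
C = (47.5 / 500) / 1.46
C = 0.0651 M

0.0651 M


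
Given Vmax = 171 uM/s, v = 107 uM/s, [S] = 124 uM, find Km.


Km = [S] * (Vmax - v) / v
Km = 124 * (171 - 107) / 107
Km = 74.1682 uM

74.1682 uM


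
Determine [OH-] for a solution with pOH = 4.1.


[OH-] = 10^(-pOH)
[OH-] = 10^(-4.1)
[OH-] = 7.943e-05 M

7.943e-05 M


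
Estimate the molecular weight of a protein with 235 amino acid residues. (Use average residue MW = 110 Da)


MW = n_residues * 110 Da
MW = 235 * 110
MW = 25850 Da

25850 Da


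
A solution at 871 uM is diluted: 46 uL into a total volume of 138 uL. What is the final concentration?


C2 = C1 * V1 / V2
C2 = 871 * 46 / 138
C2 = 290.3333 uM

290.3333 uM


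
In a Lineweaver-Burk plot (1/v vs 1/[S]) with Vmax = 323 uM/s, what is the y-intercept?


y-intercept = 1/Vmax
= 1/323
= 0.0031 s/uM

0.0031 s/uM


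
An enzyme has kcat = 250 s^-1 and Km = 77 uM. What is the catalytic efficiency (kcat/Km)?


Catalytic efficiency = kcat / Km
= 250 / 77
= 3.2468 uM^-1*s^-1

3.2468 uM^-1*s^-1


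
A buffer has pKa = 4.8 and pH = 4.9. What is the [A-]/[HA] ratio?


[A-]/[HA] = 10^(pH - pKa)
= 10^(4.9 - 4.8)
= 1.2589

1.2589


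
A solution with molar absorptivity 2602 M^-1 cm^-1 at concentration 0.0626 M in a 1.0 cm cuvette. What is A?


A = epsilon * c * l
A = 2602 * 0.0626 * 1.0
A = 162.8852

162.8852


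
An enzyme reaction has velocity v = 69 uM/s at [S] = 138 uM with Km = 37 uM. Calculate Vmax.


Vmax = v * (Km + [S]) / [S]
Vmax = 69 * (37 + 138) / 138
Vmax = 87.5 uM/s

87.5 uM/s


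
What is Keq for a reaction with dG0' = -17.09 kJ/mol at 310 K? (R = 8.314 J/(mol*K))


Keq = exp(-dG0 * 1000 / (R * T))
Keq = exp(-(-17.09) * 1000 / (8.314 * 310))
Keq = 758.1396

758.1396


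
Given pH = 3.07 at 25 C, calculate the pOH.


pOH = 14 - pH
pOH = 14 - 3.07
pOH = 10.93

10.93


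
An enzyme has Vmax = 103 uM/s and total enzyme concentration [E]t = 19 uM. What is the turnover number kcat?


kcat = Vmax / [E]t
kcat = 103 / 19
kcat = 5.4211 s^-1

5.4211 s^-1


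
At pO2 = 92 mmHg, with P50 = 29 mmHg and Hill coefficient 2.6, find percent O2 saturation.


Y = pO2^n / (P50^n + pO2^n)
Y = 92^2.6 / (29^2.6 + 92^2.6)
Y = 95.27%

95.27%


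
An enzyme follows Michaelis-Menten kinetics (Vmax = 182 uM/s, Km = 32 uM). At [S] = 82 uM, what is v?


v = Vmax * [S] / (Km + [S])
v = 182 * 82 / (32 + 82)
v = 130.9123 uM/s

130.9123 uM/s


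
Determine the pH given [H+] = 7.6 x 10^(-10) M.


pH = -log10([H+])
pH = -log10(7.6 x 10^(-10))
pH = 9.1192

9.1192


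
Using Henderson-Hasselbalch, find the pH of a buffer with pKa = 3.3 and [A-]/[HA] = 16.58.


pH = pKa + log10([A-]/[HA])
pH = 3.3 + log10(16.58)
pH = 4.5196

4.5196


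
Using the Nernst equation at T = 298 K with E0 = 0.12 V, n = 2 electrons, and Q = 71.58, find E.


E = E0 - (RT/nF) * ln(Q)
E = 0.12 - (8.314 * 298 / (2 * 96485)) * ln(71.58)
E = 0.0652 V

0.0652 V


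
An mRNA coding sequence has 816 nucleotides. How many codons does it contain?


codons = nucleotides / 3
codons = 816 / 3 = 272

272


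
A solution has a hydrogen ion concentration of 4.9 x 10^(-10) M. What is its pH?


pH = -log10([H+])
pH = -log10(4.9 x 10^(-10))
pH = 9.3098

9.3098


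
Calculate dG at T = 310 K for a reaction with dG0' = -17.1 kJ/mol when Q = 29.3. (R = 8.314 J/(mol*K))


dG = dG0' + RT * ln(Q) / 1000
dG = -17.1 + 8.314 * 310 * ln(29.3) / 1000
dG = -8.3948 kJ/mol

-8.3948 kJ/mol


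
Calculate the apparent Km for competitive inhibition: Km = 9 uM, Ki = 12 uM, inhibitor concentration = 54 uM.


Km_app = Km * (1 + [I]/Ki)
Km_app = 9 * (1 + 54/12)
Km_app = 49.5 uM

49.5 uM


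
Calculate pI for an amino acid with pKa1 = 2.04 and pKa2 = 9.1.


pI = (pKa1 + pKa2) / 2
pI = (2.04 + 9.1) / 2
pI = 5.57

5.57


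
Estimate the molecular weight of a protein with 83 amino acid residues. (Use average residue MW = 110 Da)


MW = n_residues * 110 Da
MW = 83 * 110
MW = 9130 Da

9130 Da


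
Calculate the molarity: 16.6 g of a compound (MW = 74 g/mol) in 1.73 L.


C = (mass / MW) / volume
C = (16.6 / 74) / 1.73
C = 0.1297 M

0.1297 M


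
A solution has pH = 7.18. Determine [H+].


[H+] = 10^(-pH)
[H+] = 10^(-7.18)
[H+] = 6.607e-08 M

6.607e-08 M


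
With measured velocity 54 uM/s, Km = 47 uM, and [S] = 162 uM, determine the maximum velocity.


Vmax = v * (Km + [S]) / [S]
Vmax = 54 * (47 + 162) / 162
Vmax = 69.6667 uM/s

69.6667 uM/s


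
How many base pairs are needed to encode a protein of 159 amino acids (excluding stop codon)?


Each amino acid = 1 codon = 3 bp
bp = 159 * 3 = 477 bp

477 bp


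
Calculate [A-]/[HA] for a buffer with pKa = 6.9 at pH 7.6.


[A-]/[HA] = 10^(pH - pKa)
= 10^(7.6 - 6.9)
= 5.0119

5.0119


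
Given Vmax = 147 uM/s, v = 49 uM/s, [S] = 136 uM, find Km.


Km = [S] * (Vmax - v) / v
Km = 136 * (147 - 49) / 49
Km = 272.0 uM

272.0 uM


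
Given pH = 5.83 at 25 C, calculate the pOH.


pOH = 14 - pH
pOH = 14 - 5.83
pOH = 8.17

8.17


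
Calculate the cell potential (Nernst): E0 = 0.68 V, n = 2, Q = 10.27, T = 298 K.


E = E0 - (RT/nF) * ln(Q)
E = 0.68 - (8.314 * 298 / (2 * 96485)) * ln(10.27)
E = 0.6501 V

0.6501 V


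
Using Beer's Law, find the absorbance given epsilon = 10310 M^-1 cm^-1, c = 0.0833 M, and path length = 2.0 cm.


A = epsilon * c * l
A = 10310 * 0.0833 * 2.0
A = 1717.646

1717.646


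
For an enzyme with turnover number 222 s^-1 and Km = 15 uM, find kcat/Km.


Catalytic efficiency = kcat / Km
= 222 / 15
= 14.8 uM^-1*s^-1

14.8 uM^-1*s^-1


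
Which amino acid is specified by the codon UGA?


Standard genetic code lookup.
Codon UGA -> Stop

Stop


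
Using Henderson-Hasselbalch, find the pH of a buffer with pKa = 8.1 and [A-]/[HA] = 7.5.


pH = pKa + log10([A-]/[HA])
pH = 8.1 + log10(7.5)
pH = 8.9751

8.9751


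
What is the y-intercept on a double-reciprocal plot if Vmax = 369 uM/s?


y-intercept = 1/Vmax
= 1/369
= 0.0027 s/uM

0.0027 s/uM


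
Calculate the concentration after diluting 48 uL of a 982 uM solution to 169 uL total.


C2 = C1 * V1 / V2
C2 = 982 * 48 / 169
C2 = 278.9112 uM

278.9112 uM


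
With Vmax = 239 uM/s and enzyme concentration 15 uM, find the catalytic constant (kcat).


kcat = Vmax / [E]t
kcat = 239 / 15
kcat = 15.9333 s^-1

15.9333 s^-1


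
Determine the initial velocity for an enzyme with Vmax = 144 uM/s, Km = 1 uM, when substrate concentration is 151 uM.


v = Vmax * [S] / (Km + [S])
v = 144 * 151 / (1 + 151)
v = 143.0526 uM/s

143.0526 uM/s


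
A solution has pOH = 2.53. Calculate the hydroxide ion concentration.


[OH-] = 10^(-pOH)
[OH-] = 10^(-2.53)
[OH-] = 0.003 M

0.003 M


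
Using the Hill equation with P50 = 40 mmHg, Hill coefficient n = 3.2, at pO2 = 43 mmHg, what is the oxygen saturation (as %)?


Y = pO2^n / (P50^n + pO2^n)
Y = 43^3.2 / (40^3.2 + 43^3.2)
Y = 55.76%

55.76%


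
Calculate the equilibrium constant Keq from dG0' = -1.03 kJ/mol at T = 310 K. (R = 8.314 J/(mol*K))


Keq = exp(-dG0 * 1000 / (R * T))
Keq = exp(-(-1.03) * 1000 / (8.314 * 310))
Keq = 1.4913

1.4913


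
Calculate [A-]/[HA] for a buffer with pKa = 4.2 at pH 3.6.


[A-]/[HA] = 10^(pH - pKa)
= 10^(3.6 - 4.2)
= 0.2512

0.2512


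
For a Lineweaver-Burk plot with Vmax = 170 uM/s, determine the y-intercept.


y-intercept = 1/Vmax
= 1/170
= 0.0059 s/uM

0.0059 s/uM


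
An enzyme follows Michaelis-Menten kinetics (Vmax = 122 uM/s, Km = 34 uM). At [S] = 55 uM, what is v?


v = Vmax * [S] / (Km + [S])
v = 122 * 55 / (34 + 55)
v = 75.3933 uM/s

75.3933 uM/s


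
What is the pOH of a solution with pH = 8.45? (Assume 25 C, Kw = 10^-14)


pOH = 14 - pH
pOH = 14 - 8.45
pOH = 5.55

5.55


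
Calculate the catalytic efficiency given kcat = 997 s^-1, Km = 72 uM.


Catalytic efficiency = kcat / Km
= 997 / 72
= 13.8472 uM^-1*s^-1

13.8472 uM^-1*s^-1


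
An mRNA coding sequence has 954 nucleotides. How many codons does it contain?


codons = nucleotides / 3
codons = 954 / 3 = 318

318


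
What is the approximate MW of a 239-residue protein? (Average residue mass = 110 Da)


MW = n_residues * 110 Da
MW = 239 * 110
MW = 26290 Da

26290 Da


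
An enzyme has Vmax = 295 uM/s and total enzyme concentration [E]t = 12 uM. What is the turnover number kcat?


kcat = Vmax / [E]t
kcat = 295 / 12
kcat = 24.5833 s^-1

24.5833 s^-1


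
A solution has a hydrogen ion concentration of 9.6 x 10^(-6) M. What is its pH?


pH = -log10([H+])
pH = -log10(9.6 x 10^(-6))
pH = 5.0177

5.0177


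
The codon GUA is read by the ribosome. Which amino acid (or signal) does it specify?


Standard genetic code lookup.
Codon GUA -> Val

Val


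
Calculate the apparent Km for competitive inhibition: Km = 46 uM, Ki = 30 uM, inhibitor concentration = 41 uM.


Km_app = Km * (1 + [I]/Ki)
Km_app = 46 * (1 + 41/30)
Km_app = 108.8667 uM

108.8667 uM


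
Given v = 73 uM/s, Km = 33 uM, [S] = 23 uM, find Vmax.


Vmax = v * (Km + [S]) / [S]
Vmax = 73 * (33 + 23) / 23
Vmax = 177.7391 uM/s

177.7391 uM/s


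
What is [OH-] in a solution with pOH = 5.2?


[OH-] = 10^(-pOH)
[OH-] = 10^(-5.2)
[OH-] = 6.310e-06 M

6.310e-06 M


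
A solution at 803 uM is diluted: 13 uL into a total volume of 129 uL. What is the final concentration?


C2 = C1 * V1 / V2
C2 = 803 * 13 / 129
C2 = 80.9225 uM

80.9225 uM


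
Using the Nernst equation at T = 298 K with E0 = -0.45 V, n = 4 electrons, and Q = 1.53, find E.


E = E0 - (RT/nF) * ln(Q)
E = -0.45 - (8.314 * 298 / (4 * 96485)) * ln(1.53)
E = -0.4527 V

-0.4527 V


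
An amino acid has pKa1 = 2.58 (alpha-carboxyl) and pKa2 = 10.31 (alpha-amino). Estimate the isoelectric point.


pI = (pKa1 + pKa2) / 2
pI = (2.58 + 10.31) / 2
pI = 6.445

6.445


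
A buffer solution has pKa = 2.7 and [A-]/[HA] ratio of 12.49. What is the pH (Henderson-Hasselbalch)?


pH = pKa + log10([A-]/[HA])
pH = 2.7 + log10(12.49)
pH = 3.7966

3.7966


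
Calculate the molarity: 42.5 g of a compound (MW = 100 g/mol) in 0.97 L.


C = (mass / MW) / volume
C = (42.5 / 100) / 0.97
C = 0.4381 M

0.4381 M


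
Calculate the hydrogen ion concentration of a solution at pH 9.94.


[H+] = 10^(-pH)
[H+] = 10^(-9.94)
[H+] = 1.148e-10 M

1.148e-10 M


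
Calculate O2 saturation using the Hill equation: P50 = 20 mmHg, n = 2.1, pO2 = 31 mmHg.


Y = pO2^n / (P50^n + pO2^n)
Y = 31^2.1 / (20^2.1 + 31^2.1)
Y = 71.51%

71.51%


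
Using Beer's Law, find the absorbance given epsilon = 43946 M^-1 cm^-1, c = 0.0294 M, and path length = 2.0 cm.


A = epsilon * c * l
A = 43946 * 0.0294 * 2.0
A = 2584.0248

2584.0248


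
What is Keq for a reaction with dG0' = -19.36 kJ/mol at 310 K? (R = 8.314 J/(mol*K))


Keq = exp(-dG0 * 1000 / (R * T))
Keq = exp(-(-19.36) * 1000 / (8.314 * 310))
Keq = 1829.1753

1829.1753


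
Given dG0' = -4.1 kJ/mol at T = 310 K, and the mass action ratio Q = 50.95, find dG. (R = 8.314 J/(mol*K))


dG = dG0' + RT * ln(Q) / 1000
dG = -4.1 + 8.314 * 310 * ln(50.95) / 1000
dG = 6.0311 kJ/mol

6.0311 kJ/mol


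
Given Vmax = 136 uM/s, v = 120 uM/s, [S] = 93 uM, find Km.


Km = [S] * (Vmax - v) / v
Km = 93 * (136 - 120) / 120
Km = 12.4 uM

12.4 uM


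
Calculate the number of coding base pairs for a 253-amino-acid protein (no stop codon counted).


Each amino acid = 1 codon = 3 bp
bp = 253 * 3 = 759 bp

759 bp


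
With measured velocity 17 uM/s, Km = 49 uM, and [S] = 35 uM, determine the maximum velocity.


Vmax = v * (Km + [S]) / [S]
Vmax = 17 * (49 + 35) / 35
Vmax = 40.8 uM/s

40.8 uM/s


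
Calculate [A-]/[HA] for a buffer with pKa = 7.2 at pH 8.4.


[A-]/[HA] = 10^(pH - pKa)
= 10^(8.4 - 7.2)
= 15.8489

15.8489


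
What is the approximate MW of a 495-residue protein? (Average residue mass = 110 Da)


MW = n_residues * 110 Da
MW = 495 * 110
MW = 54450 Da

54450 Da


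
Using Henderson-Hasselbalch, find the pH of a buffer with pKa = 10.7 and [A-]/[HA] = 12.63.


pH = pKa + log10([A-]/[HA])
pH = 10.7 + log10(12.63)
pH = 11.8014

11.8014


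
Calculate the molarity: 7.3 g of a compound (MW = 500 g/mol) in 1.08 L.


C = (mass / MW) / volume
C = (7.3 / 500) / 1.08
C = 0.0135 M

0.0135 M


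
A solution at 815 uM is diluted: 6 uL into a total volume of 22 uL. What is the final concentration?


C2 = C1 * V1 / V2
C2 = 815 * 6 / 22
C2 = 222.2727 uM

222.2727 uM


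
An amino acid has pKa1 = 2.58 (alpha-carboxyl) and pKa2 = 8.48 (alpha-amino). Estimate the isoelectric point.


pI = (pKa1 + pKa2) / 2
pI = (2.58 + 8.48) / 2
pI = 5.53

5.53


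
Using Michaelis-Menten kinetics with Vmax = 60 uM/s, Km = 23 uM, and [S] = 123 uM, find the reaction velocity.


v = Vmax * [S] / (Km + [S])
v = 60 * 123 / (23 + 123)
v = 50.5479 uM/s

50.5479 uM/s


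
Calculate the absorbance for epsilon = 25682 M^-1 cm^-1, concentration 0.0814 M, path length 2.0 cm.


A = epsilon * c * l
A = 25682 * 0.0814 * 2.0
A = 4181.0296

4181.0296


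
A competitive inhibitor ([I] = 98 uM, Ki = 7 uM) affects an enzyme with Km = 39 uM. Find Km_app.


Km_app = Km * (1 + [I]/Ki)
Km_app = 39 * (1 + 98/7)
Km_app = 585.0 uM

585.0 uM


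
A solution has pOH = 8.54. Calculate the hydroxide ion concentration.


[OH-] = 10^(-pOH)
[OH-] = 10^(-8.54)
[OH-] = 2.884e-09 M

2.884e-09 M


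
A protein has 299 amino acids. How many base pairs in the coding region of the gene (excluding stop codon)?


Each amino acid = 1 codon = 3 bp
bp = 299 * 3 = 897 bp

897 bp


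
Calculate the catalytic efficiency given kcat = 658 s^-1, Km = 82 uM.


Catalytic efficiency = kcat / Km
= 658 / 82
= 8.0244 uM^-1*s^-1

8.0244 uM^-1*s^-1


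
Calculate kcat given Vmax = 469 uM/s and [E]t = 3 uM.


kcat = Vmax / [E]t
kcat = 469 / 3
kcat = 156.3333 s^-1

156.3333 s^-1


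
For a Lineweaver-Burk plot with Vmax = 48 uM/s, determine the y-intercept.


y-intercept = 1/Vmax
= 1/48
= 0.0208 s/uM

0.0208 s/uM


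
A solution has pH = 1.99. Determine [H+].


[H+] = 10^(-pH)
[H+] = 10^(-1.99)
[H+] = 0.0102 M

0.0102 M


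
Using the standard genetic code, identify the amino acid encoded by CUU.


Standard genetic code lookup.
Codon CUU -> Leu

Leu


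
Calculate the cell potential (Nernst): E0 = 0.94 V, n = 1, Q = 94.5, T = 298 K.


E = E0 - (RT/nF) * ln(Q)
E = 0.94 - (8.314 * 298 / (1 * 96485)) * ln(94.5)
E = 0.8232 V

0.8232 V


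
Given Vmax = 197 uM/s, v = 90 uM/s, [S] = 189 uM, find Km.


Km = [S] * (Vmax - v) / v
Km = 189 * (197 - 90) / 90
Km = 224.7 uM

224.7 uM


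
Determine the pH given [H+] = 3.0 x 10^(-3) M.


pH = -log10([H+])
pH = -log10(3.0 x 10^(-3))
pH = 2.5229

2.5229
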